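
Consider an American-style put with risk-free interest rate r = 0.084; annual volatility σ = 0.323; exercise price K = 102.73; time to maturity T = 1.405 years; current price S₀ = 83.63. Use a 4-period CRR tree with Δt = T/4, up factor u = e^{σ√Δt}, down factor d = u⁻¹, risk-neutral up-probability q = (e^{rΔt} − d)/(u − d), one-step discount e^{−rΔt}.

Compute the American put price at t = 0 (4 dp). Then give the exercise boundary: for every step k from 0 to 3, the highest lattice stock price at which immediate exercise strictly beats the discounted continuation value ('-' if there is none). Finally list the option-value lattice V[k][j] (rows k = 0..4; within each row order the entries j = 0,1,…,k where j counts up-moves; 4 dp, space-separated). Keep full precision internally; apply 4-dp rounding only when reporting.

Δt=0.35125, u=1.21098, d=0.82578, q=0.53003, disc=e^(-rΔt)=0.97093
k=4 terminal: V=max(K-S,0) → 63.8422 45.7020 19.1000 0.0000 0.0000
k=3: j=0 S=47.0924 intr=55.6376 cont=52.6508 V=55.6376[EX]; j=1 S=69.0597 intr=33.6703 cont=30.6835 V=33.6703[EX]; j=2 S=101.2743 intr=1.4557 cont=8.7155 V=8.7155[hold]; j=3 S=148.5161 intr=0.0000 cont=0.0000 V=0.0000[hold]  S*(3)=69.0597
k=2: j=0 S=57.0280 intr=45.7020 cont=42.7153 V=45.7020[EX]; j=1 S=83.6300 intr=19.1000 cont=19.8492 V=19.8492[hold]; j=2 S=122.6412 intr=0.0000 cont=3.9770 V=3.9770[hold]  S*(2)=57.0280
k=1: j=0 S=69.0597 intr=33.6703 cont=31.0691 V=33.6703[EX]; j=1 S=101.2743 intr=1.4557 cont=11.1040 V=11.1040[hold]  S*(1)=69.0597
k=0: j=0 S=83.6300 intr=19.1000 cont=21.0784 V=21.0784[hold]  S*(0)=-

price = 21.0784
boundary = - 69.0597 57.0280 69.0597
tree:
21.0784
33.6703 11.1040
45.7020 19.8492 3.9770
55.6376 33.6703 8.7155 0.0000
63.8422 45.7020 19.1000 0.0000 0.0000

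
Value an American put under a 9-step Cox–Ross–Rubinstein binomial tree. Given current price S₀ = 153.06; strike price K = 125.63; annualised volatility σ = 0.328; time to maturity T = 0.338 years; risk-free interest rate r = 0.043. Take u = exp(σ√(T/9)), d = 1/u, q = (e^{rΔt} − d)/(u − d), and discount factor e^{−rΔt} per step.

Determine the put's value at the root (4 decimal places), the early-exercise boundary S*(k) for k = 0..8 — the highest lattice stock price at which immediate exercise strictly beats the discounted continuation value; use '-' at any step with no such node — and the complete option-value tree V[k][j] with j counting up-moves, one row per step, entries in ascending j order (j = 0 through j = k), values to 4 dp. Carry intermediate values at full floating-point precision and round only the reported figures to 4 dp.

params: Δt=0.03756 u=1.06563 d=0.93841 q=0.49682 e^(-rΔt)=0.99839
t_9 payoffs: 39.2502 27.5403 14.2430 0.0000 0.0000 0.0000 0.0000 0.0000 0.0000 0.0000
t_8: node(8,0) S=92.0488 payoff=33.5812 vs cont=33.3785 → 33.5812 [stop]  node(8,1) S=104.5271 payoff=21.1029 vs cont=20.9002 → 21.1029 [stop]  node(8,2) S=118.6970 payoff=6.9330 vs cont=7.1553 → 7.1553 [wait]  node(8,3) S=134.7879 payoff=0.0000 vs cont=0.0000 → 0.0000 [wait]  node(8,4) S=153.0600 payoff=0.0000 vs cont=0.0000 → 0.0000 [wait]  node(8,5) S=173.8092 payoff=0.0000 vs cont=0.0000 → 0.0000 [wait]  node(8,6) S=197.3711 payoff=0.0000 vs cont=0.0000 → 0.0000 [wait]  node(8,7) S=224.1272 payoff=0.0000 vs cont=0.0000 → 0.0000 [wait]  node(8,8) S=254.5104 payoff=0.0000 vs cont=0.0000 → 0.0000 [wait]  ⇒ S*(8)=104.5271
t_7: node(7,0) S=98.0897 payoff=27.5403 vs cont=27.3376 → 27.5403 [stop]  node(7,1) S=111.3870 payoff=14.2430 vs cont=14.1506 → 14.2430 [stop]  node(7,2) S=126.4868 payoff=0.0000 vs cont=3.5946 → 3.5946 [wait]  node(7,3) S=143.6337 payoff=0.0000 vs cont=0.0000 → 0.0000 [wait]  node(7,4) S=163.1050 payoff=0.0000 vs cont=0.0000 → 0.0000 [wait]  node(7,5) S=185.2158 payoff=0.0000 vs cont=0.0000 → 0.0000 [wait]  node(7,6) S=210.3241 payoff=0.0000 vs cont=0.0000 → 0.0000 [wait]  node(7,7) S=238.8361 payoff=0.0000 vs cont=0.0000 → 0.0000 [wait]  ⇒ S*(7)=111.3870
t_6: node(6,0) S=104.5271 payoff=21.1029 vs cont=20.9002 → 21.1029 [stop]  node(6,1) S=118.6970 payoff=6.9330 vs cont=8.9382 → 8.9382 [wait]  node(6,2) S=134.7879 payoff=0.0000 vs cont=1.8058 → 1.8058 [wait]  node(6,3) S=153.0600 payoff=0.0000 vs cont=0.0000 → 0.0000 [wait]  node(6,4) S=173.8092 payoff=0.0000 vs cont=0.0000 → 0.0000 [wait]  node(6,5) S=197.3711 payoff=0.0000 vs cont=0.0000 → 0.0000 [wait]  node(6,6) S=224.1272 payoff=0.0000 vs cont=0.0000 → 0.0000 [wait]  ⇒ S*(6)=104.5271
t_5: node(5,0) S=111.3870 payoff=14.2430 vs cont=15.0350 → 15.0350 [wait]  node(5,1) S=126.4868 payoff=0.0000 vs cont=5.3860 → 5.3860 [wait]  node(5,2) S=143.6337 payoff=0.0000 vs cont=0.9072 → 0.9072 [wait]  node(5,3) S=163.1050 payoff=0.0000 vs cont=0.0000 → 0.0000 [wait]  node(5,4) S=185.2158 payoff=0.0000 vs cont=0.0000 → 0.0000 [wait]  node(5,5) S=210.3241 payoff=0.0000 vs cont=0.0000 → 0.0000 [wait]  ⇒ S*(5)=-
t_4: node(4,0) S=118.6970 payoff=6.9330 vs cont=10.2247 → 10.2247 [wait]  node(4,1) S=134.7879 payoff=0.0000 vs cont=3.1557 → 3.1557 [wait]  node(4,2) S=153.0600 payoff=0.0000 vs cont=0.4557 → 0.4557 [wait]  node(4,3) S=173.8092 payoff=0.0000 vs cont=0.0000 → 0.0000 [wait]  node(4,4) S=197.3711 payoff=0.0000 vs cont=0.0000 → 0.0000 [wait]  ⇒ S*(4)=-
t_3: node(3,0) S=126.4868 payoff=0.0000 vs cont=6.7019 → 6.7019 [wait]  node(3,1) S=143.6337 payoff=0.0000 vs cont=1.8114 → 1.8114 [wait]  node(3,2) S=163.1050 payoff=0.0000 vs cont=0.2289 → 0.2289 [wait]  node(3,3) S=185.2158 payoff=0.0000 vs cont=0.0000 → 0.0000 [wait]  ⇒ S*(3)=-
t_2: node(2,0) S=134.7879 payoff=0.0000 vs cont=4.2653 → 4.2653 [wait]  node(2,1) S=153.0600 payoff=0.0000 vs cont=1.0236 → 1.0236 [wait]  node(2,2) S=173.8092 payoff=0.0000 vs cont=0.1150 → 0.1150 [wait]  ⇒ S*(2)=-
t_1: node(1,0) S=143.6337 payoff=0.0000 vs cont=2.6505 → 2.6505 [wait]  node(1,1) S=163.1050 payoff=0.0000 vs cont=0.5713 → 0.5713 [wait]  ⇒ S*(1)=-
t_0: node(0,0) S=153.0600 payoff=0.0000 vs cont=1.6149 → 1.6149 [wait]  ⇒ S*(0)=-

price = 1.6149
boundary = - - - - - - 104.5271 111.3870 104.5271
tree:
1.6149
2.6505 0.5713
4.2653 1.0236 0.1150
6.7019 1.8114 0.2289 0.0000
10.2247 3.1557 0.4557 0.0000 0.0000
15.0350 5.3860 0.9072 0.0000 0.0000 0.0000
21.1029 8.9382 1.8058 0.0000 0.0000 0.0000 0.0000
27.5403 14.2430 3.5946 0.0000 0.0000 0.0000 0.0000 0.0000
33.5812 21.1029 7.1553 0.0000 0.0000 0.0000 0.0000 0.0000 0.0000
39.2502 27.5403 14.2430 0.0000 0.0000 0.0000 0.0000 0.0000 0.0000 0.0000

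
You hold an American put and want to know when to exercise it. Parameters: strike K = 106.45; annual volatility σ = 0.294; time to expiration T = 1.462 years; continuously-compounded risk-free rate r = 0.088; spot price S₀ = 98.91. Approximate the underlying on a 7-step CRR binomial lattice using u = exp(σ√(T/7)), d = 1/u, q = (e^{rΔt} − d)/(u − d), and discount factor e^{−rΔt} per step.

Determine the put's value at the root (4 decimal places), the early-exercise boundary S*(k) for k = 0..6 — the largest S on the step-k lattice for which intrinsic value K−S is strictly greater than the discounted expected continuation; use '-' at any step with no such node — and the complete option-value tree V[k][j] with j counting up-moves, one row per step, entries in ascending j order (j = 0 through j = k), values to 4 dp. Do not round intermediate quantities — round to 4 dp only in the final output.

params: Δt=0.20886 u=1.14381 d=0.87427 q=0.53528 e^(-rΔt)=0.98179
t_7 payoffs: 67.8333 55.9281 40.3527 19.9755 0.0000 0.0000 0.0000 0.0000
t_6: node(6,0) S=44.1700 payoff=62.2800 vs cont=60.3413 → 62.2800 [stop]  node(6,1) S=57.7872 payoff=48.6628 vs cont=46.7241 → 48.6628 [stop]  node(6,2) S=75.6025 payoff=30.8475 vs cont=28.9089 → 30.8475 [stop]  node(6,3) S=98.9100 payoff=7.5400 vs cont=9.1139 → 9.1139 [wait]  node(6,4) S=129.4030 payoff=0.0000 vs cont=0.0000 → 0.0000 [wait]  node(6,5) S=169.2967 payoff=0.0000 vs cont=0.0000 → 0.0000 [wait]  node(6,6) S=221.4893 payoff=0.0000 vs cont=0.0000 → 0.0000 [wait]  ⇒ S*(6)=75.6025
t_5: node(5,0) S=50.5219 payoff=55.9281 vs cont=53.9895 → 55.9281 [stop]  node(5,1) S=66.0973 payoff=40.3527 vs cont=38.4140 → 40.3527 [stop]  node(5,2) S=86.4745 payoff=19.9755 vs cont=18.8640 → 19.9755 [stop]  node(5,3) S=113.1338 payoff=0.0000 vs cont=4.1583 → 4.1583 [wait]  node(5,4) S=148.0118 payoff=0.0000 vs cont=0.0000 → 0.0000 [wait]  node(5,5) S=193.6425 payoff=0.0000 vs cont=0.0000 → 0.0000 [wait]  ⇒ S*(5)=86.4745
t_4: node(4,0) S=57.7872 payoff=48.6628 vs cont=46.7241 → 48.6628 [stop]  node(4,1) S=75.6025 payoff=30.8475 vs cont=28.9089 → 30.8475 [stop]  node(4,2) S=98.9100 payoff=7.5400 vs cont=11.2992 → 11.2992 [wait]  node(4,3) S=129.4030 payoff=0.0000 vs cont=1.8972 → 1.8972 [wait]  node(4,4) S=169.2967 payoff=0.0000 vs cont=0.0000 → 0.0000 [wait]  ⇒ S*(4)=75.6025
t_3: node(3,0) S=66.0973 payoff=40.3527 vs cont=38.4140 → 40.3527 [stop]  node(3,1) S=86.4745 payoff=19.9755 vs cont=20.0125 → 20.0125 [wait]  node(3,2) S=113.1338 payoff=0.0000 vs cont=6.1524 → 6.1524 [wait]  node(3,3) S=148.0118 payoff=0.0000 vs cont=0.8656 → 0.8656 [wait]  ⇒ S*(3)=66.0973
t_2: node(2,0) S=75.6025 payoff=30.8475 vs cont=28.9283 → 30.8475 [stop]  node(2,1) S=98.9100 payoff=7.5400 vs cont=12.3641 → 12.3641 [wait]  node(2,2) S=129.4030 payoff=0.0000 vs cont=3.2620 → 3.2620 [wait]  ⇒ S*(2)=75.6025
t_1: node(1,0) S=86.4745 payoff=19.9755 vs cont=20.5721 → 20.5721 [wait]  node(1,1) S=113.1338 payoff=0.0000 vs cont=7.3555 → 7.3555 [wait]  ⇒ S*(1)=-
t_0: node(0,0) S=98.9100 payoff=7.5400 vs cont=13.2517 → 13.2517 [wait]  ⇒ S*(0)=-

price = 13.2517
boundary = - - 75.6025 66.0973 75.6025 86.4745 75.6025
tree:
13.2517
20.5721 7.3555
30.8475 12.3641 3.2620
40.3527 20.0125 6.1524 0.8656
48.6628 30.8475 11.2992 1.8972 0.0000
55.9281 40.3527 19.9755 4.1583 0.0000 0.0000
62.2800 48.6628 30.8475 9.1139 0.0000 0.0000 0.0000
67.8333 55.9281 40.3527 19.9755 0.0000 0.0000 0.0000 0.0000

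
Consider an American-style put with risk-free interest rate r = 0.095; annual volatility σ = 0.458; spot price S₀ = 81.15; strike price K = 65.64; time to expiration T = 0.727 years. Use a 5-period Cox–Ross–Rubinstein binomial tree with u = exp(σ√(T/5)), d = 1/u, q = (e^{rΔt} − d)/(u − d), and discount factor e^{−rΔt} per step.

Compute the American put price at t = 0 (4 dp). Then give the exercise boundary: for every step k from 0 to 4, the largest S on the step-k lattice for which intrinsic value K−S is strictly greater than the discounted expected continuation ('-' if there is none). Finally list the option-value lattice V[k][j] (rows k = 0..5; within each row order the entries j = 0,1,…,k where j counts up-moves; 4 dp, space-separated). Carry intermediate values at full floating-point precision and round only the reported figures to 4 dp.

Δt=0.14540, u=1.19082, d=0.83976, q=0.49607, disc=e^(-rΔt)=0.98628
k=5 terminal: V=max(K-S,0) → 31.7510 17.5836 0.0000 0.0000 0.0000 0.0000
k=4: j=0 S=40.3557 intr=25.2843 cont=24.3838 V=25.2843[EX]; j=1 S=57.2264 intr=8.4136 cont=8.7394 V=8.7394[hold]; j=2 S=81.1500 intr=0.0000 cont=0.0000 V=0.0000[hold]; j=3 S=115.0748 intr=0.0000 cont=0.0000 V=0.0000[hold]; j=4 S=163.1819 intr=0.0000 cont=0.0000 V=0.0000[hold]  S*(4)=40.3557
k=3: j=0 S=48.0564 intr=17.5836 cont=16.8426 V=17.5836[EX]; j=1 S=68.1464 intr=0.0000 cont=4.3436 V=4.3436[hold]; j=2 S=96.6350 intr=0.0000 cont=0.0000 V=0.0000[hold]; j=3 S=137.0333 intr=0.0000 cont=0.0000 V=0.0000[hold]  S*(3)=48.0564
k=2: j=0 S=57.2264 intr=8.4136 cont=10.8646 V=10.8646[hold]; j=1 S=81.1500 intr=0.0000 cont=2.1589 V=2.1589[hold]; j=2 S=115.0748 intr=0.0000 cont=0.0000 V=0.0000[hold]  S*(2)=-
k=1: j=0 S=68.1464 intr=0.0000 cont=6.4561 V=6.4561[hold]; j=1 S=96.6350 intr=0.0000 cont=1.0730 V=1.0730[hold]  S*(1)=-
k=0: j=0 S=81.1500 intr=0.0000 cont=3.7338 V=3.7338[hold]  S*(0)=-

price = 3.7338
boundary = - - - 48.0564 40.3557
tree:
3.7338
6.4561 1.0730
10.8646 2.1589 0.0000
17.5836 4.3436 0.0000 0.0000
25.2843 8.7394 0.0000 0.0000 0.0000
31.7510 17.5836 0.0000 0.0000 0.0000 0.0000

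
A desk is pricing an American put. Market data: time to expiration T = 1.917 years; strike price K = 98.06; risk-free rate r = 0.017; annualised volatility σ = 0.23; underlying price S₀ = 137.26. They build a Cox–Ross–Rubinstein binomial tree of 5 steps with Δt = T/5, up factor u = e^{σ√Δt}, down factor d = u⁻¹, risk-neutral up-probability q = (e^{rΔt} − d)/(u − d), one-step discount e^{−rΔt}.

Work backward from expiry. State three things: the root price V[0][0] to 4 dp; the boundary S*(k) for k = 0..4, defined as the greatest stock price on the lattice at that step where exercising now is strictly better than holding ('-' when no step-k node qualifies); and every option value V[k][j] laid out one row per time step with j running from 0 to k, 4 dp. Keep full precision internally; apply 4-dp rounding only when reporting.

price = 2.4846
boundary = - - - - 77.6506
tree:
2.4846
4.3328 0.5737
7.4360 1.1264 0.0000
12.4974 2.2115 0.0000 0.0000
20.4094 4.3419 0.0000 0.0000 0.0000
30.7166 8.5246 0.0000 0.0000 0.0000 0.0000

Δt=0.38340, u=1.15305, d=0.86726, q=0.48734, disc=e^(-rΔt)=0.99350
k=5 terminal: V=max(K-S,0) → 30.7166 8.5246 0.0000 0.0000 0.0000 0.0000
k=4: j=0 S=77.6506 intr=20.4094 cont=19.7723 V=20.4094[EX]; j=1 S=103.2392 intr=0.0000 cont=4.3419 V=4.3419[hold]; j=2 S=137.2600 intr=0.0000 cont=0.0000 V=0.0000[hold]; j=3 S=182.4919 intr=0.0000 cont=0.0000 V=0.0000[hold]; j=4 S=242.6292 intr=0.0000 cont=0.0000 V=0.0000[hold]  S*(4)=77.6506
k=3: j=0 S=89.5354 intr=8.5246 cont=12.4974 V=12.4974[hold]; j=1 S=119.0404 intr=0.0000 cont=2.2115 V=2.2115[hold]; j=2 S=158.2682 intr=0.0000 cont=0.0000 V=0.0000[hold]; j=3 S=210.4231 intr=0.0000 cont=0.0000 V=0.0000[hold]  S*(3)=-
k=2: j=0 S=103.2392 intr=0.0000 cont=7.4360 V=7.4360[hold]; j=1 S=137.2600 intr=0.0000 cont=1.1264 V=1.1264[hold]; j=2 S=182.4919 intr=0.0000 cont=0.0000 V=0.0000[hold]  S*(2)=-
k=1: j=0 S=119.0404 intr=0.0000 cont=4.3328 V=4.3328[hold]; j=1 S=158.2682 intr=0.0000 cont=0.5737 V=0.5737[hold]  S*(1)=-
k=0: j=0 S=137.2600 intr=0.0000 cont=2.4846 V=2.4846[hold]  S*(0)=-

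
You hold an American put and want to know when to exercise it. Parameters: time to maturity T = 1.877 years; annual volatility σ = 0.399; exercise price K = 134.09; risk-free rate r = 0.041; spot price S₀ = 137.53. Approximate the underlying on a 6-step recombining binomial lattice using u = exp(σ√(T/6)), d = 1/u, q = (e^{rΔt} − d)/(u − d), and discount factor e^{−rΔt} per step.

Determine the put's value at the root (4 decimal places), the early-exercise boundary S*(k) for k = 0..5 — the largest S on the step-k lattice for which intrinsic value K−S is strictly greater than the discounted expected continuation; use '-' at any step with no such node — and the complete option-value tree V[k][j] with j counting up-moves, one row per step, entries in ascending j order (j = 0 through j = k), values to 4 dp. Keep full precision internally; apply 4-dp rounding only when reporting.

Δt=0.31283  u=1.25003  d=0.79998  q=0.47312  discount=0.98726
step 6 (expiry): payoffs max(K−S,0) = 98.0423 77.7629 46.0749 0.0000 0.0000 0.0000 0.0000
step 5: (k=5,j=0): S=45.0606, (K−S)⁺=89.0294, hold=87.3205 ⇒ V=89.0294 exercise | (k=5,j=1): S=70.4105, (K−S)⁺=63.6795, hold=61.9707 ⇒ V=63.6795 exercise | (k=5,j=2): S=110.0215, (K−S)⁺=24.0685, hold=23.9665 ⇒ V=24.0685 exercise | (k=5,j=3): S=171.9165, (K−S)⁺=0.0000, hold=0.0000 ⇒ V=0.0000 continue | (k=5,j=4): S=268.6319, (K−S)⁺=0.0000, hold=0.0000 ⇒ V=0.0000 continue | (k=5,j=5): S=419.7568, (K−S)⁺=0.0000, hold=0.0000 ⇒ V=0.0000 continue  boundary S*=110.0215
step 4: (k=4,j=0): S=56.3271, (K−S)⁺=77.7629, hold=76.0541 ⇒ V=77.7629 exercise | (k=4,j=1): S=88.0151, (K−S)⁺=46.0749, hold=44.3660 ⇒ V=46.0749 exercise | (k=4,j=2): S=137.5300, (K−S)⁺=0.0000, hold=12.5196 ⇒ V=12.5196 continue | (k=4,j=3): S=214.9006, (K−S)⁺=0.0000, hold=0.0000 ⇒ V=0.0000 continue | (k=4,j=4): S=335.7977, (K−S)⁺=0.0000, hold=0.0000 ⇒ V=0.0000 continue  boundary S*=88.0151
step 3: (k=3,j=0): S=70.4105, (K−S)⁺=63.6795, hold=61.9707 ⇒ V=63.6795 exercise | (k=3,j=1): S=110.0215, (K−S)⁺=24.0685, hold=29.8143 ⇒ V=29.8143 continue | (k=3,j=2): S=171.9165, (K−S)⁺=0.0000, hold=6.5122 ⇒ V=6.5122 continue | (k=3,j=3): S=268.6319, (K−S)⁺=0.0000, hold=0.0000 ⇒ V=0.0000 continue  boundary S*=70.4105
step 2: (k=2,j=0): S=88.0151, (K−S)⁺=46.0749, hold=47.0498 ⇒ V=47.0498 continue | (k=2,j=1): S=137.5300, (K−S)⁺=0.0000, hold=18.5501 ⇒ V=18.5501 continue | (k=2,j=2): S=214.9006, (K−S)⁺=0.0000, hold=3.3874 ⇒ V=3.3874 continue  boundary S*=-
step 1: (k=1,j=0): S=110.0215, (K−S)⁺=24.0685, hold=33.1382 ⇒ V=33.1382 continue | (k=1,j=1): S=171.9165, (K−S)⁺=0.0000, hold=11.2313 ⇒ V=11.2313 continue  boundary S*=-
step 0: (k=0,j=0): S=137.5300, (K−S)⁺=0.0000, hold=22.4833 ⇒ V=22.4833 continue  boundary S*=-

price = 22.4833
boundary = - - - 70.4105 88.0151 110.0215
tree:
22.4833
33.1382 11.2313
47.0498 18.5501 3.3874
63.6795 29.8143 6.5122 0.0000
77.7629 46.0749 12.5196 0.0000 0.0000
89.0294 63.6795 24.0685 0.0000 0.0000 0.0000
98.0423 77.7629 46.0749 0.0000 0.0000 0.0000 0.0000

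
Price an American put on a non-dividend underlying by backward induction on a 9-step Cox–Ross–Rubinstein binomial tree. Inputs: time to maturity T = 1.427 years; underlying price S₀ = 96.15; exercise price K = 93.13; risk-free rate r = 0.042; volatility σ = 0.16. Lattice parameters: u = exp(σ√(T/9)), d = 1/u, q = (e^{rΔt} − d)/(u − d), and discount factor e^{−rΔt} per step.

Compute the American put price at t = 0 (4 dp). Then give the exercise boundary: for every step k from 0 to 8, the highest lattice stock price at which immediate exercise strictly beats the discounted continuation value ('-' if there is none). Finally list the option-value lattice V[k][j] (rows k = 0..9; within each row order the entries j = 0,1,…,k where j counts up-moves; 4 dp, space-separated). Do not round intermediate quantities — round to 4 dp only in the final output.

params: Δt=0.15856 u=1.06578 d=0.93828 q=0.53648 e^(-rΔt)=0.99336
t_9 payoffs: 38.9390 31.5747 23.2096 13.7078 2.9147 0.0000 0.0000 0.0000 0.0000 0.0000
t_8: node(8,0) S=57.7559 payoff=35.3741 vs cont=34.7560 → 35.3741 [stop]  node(8,1) S=65.6047 payoff=27.5253 vs cont=26.9072 → 27.5253 [stop]  node(8,2) S=74.5200 payoff=18.6100 vs cont=17.9919 → 18.6100 [stop]  node(8,3) S=84.6469 payoff=8.4831 vs cont=7.8650 → 8.4831 [stop]  node(8,4) S=96.1500 payoff=0.0000 vs cont=1.3421 → 1.3421 [wait]  node(8,5) S=109.2163 payoff=0.0000 vs cont=0.0000 → 0.0000 [wait]  node(8,6) S=124.0583 payoff=0.0000 vs cont=0.0000 → 0.0000 [wait]  node(8,7) S=140.9172 payoff=0.0000 vs cont=0.0000 → 0.0000 [wait]  node(8,8) S=160.0671 payoff=0.0000 vs cont=0.0000 → 0.0000 [wait]  ⇒ S*(8)=84.6469
t_7: node(7,0) S=61.5553 payoff=31.5747 vs cont=30.9566 → 31.5747 [stop]  node(7,1) S=69.9204 payoff=23.2096 vs cont=22.5915 → 23.2096 [stop]  node(7,2) S=79.4222 payoff=13.7078 vs cont=13.0897 → 13.7078 [stop]  node(7,3) S=90.2153 payoff=2.9147 vs cont=4.6212 → 4.6212 [wait]  node(7,4) S=102.4751 payoff=0.0000 vs cont=0.6179 → 0.6179 [wait]  node(7,5) S=116.4010 payoff=0.0000 vs cont=0.0000 → 0.0000 [wait]  node(7,6) S=132.2193 payoff=0.0000 vs cont=0.0000 → 0.0000 [wait]  node(7,7) S=150.1872 payoff=0.0000 vs cont=0.0000 → 0.0000 [wait]  ⇒ S*(7)=79.4222
t_6: node(6,0) S=65.6047 payoff=27.5253 vs cont=26.9072 → 27.5253 [stop]  node(6,1) S=74.5200 payoff=18.6100 vs cont=17.9919 → 18.6100 [stop]  node(6,2) S=84.6469 payoff=8.4831 vs cont=8.7744 → 8.7744 [wait]  node(6,3) S=96.1500 payoff=0.0000 vs cont=2.4571 → 2.4571 [wait]  node(6,4) S=109.2163 payoff=0.0000 vs cont=0.2845 → 0.2845 [wait]  node(6,5) S=124.0583 payoff=0.0000 vs cont=0.0000 → 0.0000 [wait]  node(6,6) S=140.9172 payoff=0.0000 vs cont=0.0000 → 0.0000 [wait]  ⇒ S*(6)=74.5200
t_5: node(5,0) S=69.9204 payoff=23.2096 vs cont=22.5915 → 23.2096 [stop]  node(5,1) S=79.4222 payoff=13.7078 vs cont=13.2449 → 13.7078 [stop]  node(5,2) S=90.2153 payoff=2.9147 vs cont=5.3496 → 5.3496 [wait]  node(5,3) S=102.4751 payoff=0.0000 vs cont=1.2830 → 1.2830 [wait]  node(5,4) S=116.4010 payoff=0.0000 vs cont=0.1310 → 0.1310 [wait]  node(5,5) S=132.2193 payoff=0.0000 vs cont=0.0000 → 0.0000 [wait]  ⇒ S*(5)=79.4222
t_4: node(4,0) S=74.5200 payoff=18.6100 vs cont=17.9919 → 18.6100 [stop]  node(4,1) S=84.6469 payoff=8.4831 vs cont=9.1626 → 9.1626 [wait]  node(4,2) S=96.1500 payoff=0.0000 vs cont=3.1469 → 3.1469 [wait]  node(4,3) S=109.2163 payoff=0.0000 vs cont=0.6606 → 0.6606 [wait]  node(4,4) S=124.0583 payoff=0.0000 vs cont=0.0603 → 0.0603 [wait]  ⇒ S*(4)=74.5200
t_3: node(3,0) S=79.4222 payoff=13.7078 vs cont=13.4518 → 13.7078 [stop]  node(3,1) S=90.2153 payoff=2.9147 vs cont=5.8959 → 5.8959 [wait]  node(3,2) S=102.4751 payoff=0.0000 vs cont=1.8010 → 1.8010 [wait]  node(3,3) S=116.4010 payoff=0.0000 vs cont=0.3363 → 0.3363 [wait]  ⇒ S*(3)=79.4222
t_2: node(2,0) S=84.6469 payoff=8.4831 vs cont=9.4537 → 9.4537 [wait]  node(2,1) S=96.1500 payoff=0.0000 vs cont=3.6745 → 3.6745 [wait]  node(2,2) S=109.2163 payoff=0.0000 vs cont=1.0085 → 1.0085 [wait]  ⇒ S*(2)=-
t_1: node(1,0) S=90.2153 payoff=2.9147 vs cont=6.3111 → 6.3111 [wait]  node(1,1) S=102.4751 payoff=0.0000 vs cont=2.2294 → 2.2294 [wait]  ⇒ S*(1)=-
t_0: node(0,0) S=96.1500 payoff=0.0000 vs cont=4.0940 → 4.0940 [wait]  ⇒ S*(0)=-

price = 4.0940
boundary = - - - 79.4222 74.5200 79.4222 74.5200 79.4222 84.6469
tree:
4.0940
6.3111 2.2294
9.4537 3.6745 1.0085
13.7078 5.8959 1.8010 0.3363
18.6100 9.1626 3.1469 0.6606 0.0603
23.2096 13.7078 5.3496 1.2830 0.1310 0.0000
27.5253 18.6100 8.7744 2.4571 0.2845 0.0000 0.0000
31.5747 23.2096 13.7078 4.6212 0.6179 0.0000 0.0000 0.0000
35.3741 27.5253 18.6100 8.4831 1.3421 0.0000 0.0000 0.0000 0.0000
38.9390 31.5747 23.2096 13.7078 2.9147 0.0000 0.0000 0.0000 0.0000 0.0000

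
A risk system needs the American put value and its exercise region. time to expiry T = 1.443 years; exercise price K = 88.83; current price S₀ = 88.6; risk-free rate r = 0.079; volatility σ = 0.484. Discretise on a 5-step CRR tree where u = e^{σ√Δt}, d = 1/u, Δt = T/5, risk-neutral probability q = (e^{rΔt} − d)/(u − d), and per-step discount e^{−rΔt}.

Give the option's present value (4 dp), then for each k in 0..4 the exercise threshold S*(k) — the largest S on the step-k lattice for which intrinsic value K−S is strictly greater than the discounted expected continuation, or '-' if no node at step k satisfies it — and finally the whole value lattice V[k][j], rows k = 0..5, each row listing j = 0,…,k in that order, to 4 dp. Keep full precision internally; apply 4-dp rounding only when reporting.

Δt=0.28860, u=1.29695, d=0.77104, q=0.47921, disc=e^(-rΔt)=0.97746
k=5 terminal: V=max(K-S,0) → 64.6851 48.2167 20.5157 0.0000 0.0000 0.0000
k=4: j=0 S=31.3146 intr=57.5154 cont=55.5131 V=57.5154[EX]; j=1 S=52.6732 intr=36.1568 cont=34.1544 V=36.1568[EX]; j=2 S=88.6000 intr=0.2300 cont=10.4435 V=10.4435[hold]; j=3 S=149.0313 intr=0.0000 cont=0.0000 V=0.0000[hold]; j=4 S=250.6807 intr=0.0000 cont=0.0000 V=0.0000[hold]  S*(4)=52.6732
k=3: j=0 S=40.6133 intr=48.2167 cont=46.2143 V=48.2167[EX]; j=1 S=68.3143 intr=20.5157 cont=23.2974 V=23.2974[hold]; j=2 S=114.9094 intr=0.0000 cont=5.3162 V=5.3162[hold]; j=3 S=193.2854 intr=0.0000 cont=0.0000 V=0.0000[hold]  S*(3)=40.6133
k=2: j=0 S=52.6732 intr=36.1568 cont=35.4574 V=36.1568[EX]; j=1 S=88.6000 intr=0.2300 cont=14.3497 V=14.3497[hold]; j=2 S=149.0313 intr=0.0000 cont=2.7062 V=2.7062[hold]  S*(2)=52.6732
k=1: j=0 S=68.3143 intr=20.5157 cont=25.1271 V=25.1271[hold]; j=1 S=114.9094 intr=0.0000 cont=8.5723 V=8.5723[hold]  S*(1)=-
k=0: j=0 S=88.6000 intr=0.2300 cont=16.8063 V=16.8063[hold]  S*(0)=-

price = 16.8063
boundary = - - 52.6732 40.6133 52.6732
tree:
16.8063
25.1271 8.5723
36.1568 14.3497 2.7062
48.2167 23.2974 5.3162 0.0000
57.5154 36.1568 10.4435 0.0000 0.0000
64.6851 48.2167 20.5157 0.0000 0.0000 0.0000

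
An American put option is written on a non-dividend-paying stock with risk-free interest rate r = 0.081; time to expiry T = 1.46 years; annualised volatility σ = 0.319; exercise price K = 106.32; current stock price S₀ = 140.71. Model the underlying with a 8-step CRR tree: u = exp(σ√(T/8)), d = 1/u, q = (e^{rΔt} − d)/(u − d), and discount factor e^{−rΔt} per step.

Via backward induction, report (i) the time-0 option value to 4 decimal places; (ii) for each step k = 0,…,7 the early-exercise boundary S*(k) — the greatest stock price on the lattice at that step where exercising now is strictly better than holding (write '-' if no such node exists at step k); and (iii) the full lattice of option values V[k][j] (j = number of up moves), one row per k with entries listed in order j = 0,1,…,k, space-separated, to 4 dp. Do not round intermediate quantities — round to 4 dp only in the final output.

price = 3.5409
boundary = - - - - 81.5808 71.1875 81.5808 93.4915
tree:
3.5409
6.0205 1.3574
9.9797 2.5449 0.3022
16.0284 4.6919 0.6395 0.0000
24.7392 8.4610 1.3533 0.0000 0.0000
35.1325 14.7980 2.8641 0.0000 0.0000 0.0000
44.2017 24.7392 6.0616 0.0000 0.0000 0.0000 0.0000
52.1155 35.1325 12.8285 0.0000 0.0000 0.0000 0.0000 0.0000
59.0211 44.2017 24.7392 0.0000 0.0000 0.0000 0.0000 0.0000 0.0000

Δt=0.18250  u=1.14600  d=0.87260  q=0.52045  discount=0.98533
step 8 (expiry): payoffs max(K−S,0) = 59.0211 44.2017 24.7392 0.0000 0.0000 0.0000 0.0000 0.0000 0.0000
step 7: (k=7,j=0): S=54.2045, (K−S)⁺=52.1155, hold=50.5554 ⇒ V=52.1155 exercise | (k=7,j=1): S=71.1875, (K−S)⁺=35.1325, hold=33.5724 ⇒ V=35.1325 exercise | (k=7,j=2): S=93.4915, (K−S)⁺=12.8285, hold=11.6895 ⇒ V=12.8285 exercise | (k=7,j=3): S=122.7837, (K−S)⁺=0.0000, hold=0.0000 ⇒ V=0.0000 continue | (k=7,j=4): S=161.2535, (K−S)⁺=0.0000, hold=0.0000 ⇒ V=0.0000 continue | (k=7,j=5): S=211.7765, (K−S)⁺=0.0000, hold=0.0000 ⇒ V=0.0000 continue | (k=7,j=6): S=278.1291, (K−S)⁺=0.0000, hold=0.0000 ⇒ V=0.0000 continue | (k=7,j=7): S=365.2708, (K−S)⁺=0.0000, hold=0.0000 ⇒ V=0.0000 continue  boundary S*=93.4915
step 6: (k=6,j=0): S=62.1183, (K−S)⁺=44.2017, hold=42.6416 ⇒ V=44.2017 exercise | (k=6,j=1): S=81.5808, (K−S)⁺=24.7392, hold=23.1791 ⇒ V=24.7392 exercise | (k=6,j=2): S=107.1412, (K−S)⁺=0.0000, hold=6.0616 ⇒ V=6.0616 continue | (k=6,j=3): S=140.7100, (K−S)⁺=0.0000, hold=0.0000 ⇒ V=0.0000 continue | (k=6,j=4): S=184.7964, (K−S)⁺=0.0000, hold=0.0000 ⇒ V=0.0000 continue | (k=6,j=5): S=242.6957, (K−S)⁺=0.0000, hold=0.0000 ⇒ V=0.0000 continue | (k=6,j=6): S=318.7357, (K−S)⁺=0.0000, hold=0.0000 ⇒ V=0.0000 continue  boundary S*=81.5808
step 5: (k=5,j=0): S=71.1875, (K−S)⁺=35.1325, hold=33.5724 ⇒ V=35.1325 exercise | (k=5,j=1): S=93.4915, (K−S)⁺=12.8285, hold=14.7980 ⇒ V=14.7980 continue | (k=5,j=2): S=122.7837, (K−S)⁺=0.0000, hold=2.8641 ⇒ V=2.8641 continue | (k=5,j=3): S=161.2535, (K−S)⁺=0.0000, hold=0.0000 ⇒ V=0.0000 continue | (k=5,j=4): S=211.7765, (K−S)⁺=0.0000, hold=0.0000 ⇒ V=0.0000 continue | (k=5,j=5): S=278.1291, (K−S)⁺=0.0000, hold=0.0000 ⇒ V=0.0000 continue  boundary S*=71.1875
step 4: (k=4,j=0): S=81.5808, (K−S)⁺=24.7392, hold=24.1891 ⇒ V=24.7392 exercise | (k=4,j=1): S=107.1412, (K−S)⁺=0.0000, hold=8.4610 ⇒ V=8.4610 continue | (k=4,j=2): S=140.7100, (K−S)⁺=0.0000, hold=1.3533 ⇒ V=1.3533 continue | (k=4,j=3): S=184.7964, (K−S)⁺=0.0000, hold=0.0000 ⇒ V=0.0000 continue | (k=4,j=4): S=242.6957, (K−S)⁺=0.0000, hold=0.0000 ⇒ V=0.0000 continue  boundary S*=81.5808
step 3: (k=3,j=0): S=93.4915, (K−S)⁺=12.8285, hold=16.0284 ⇒ V=16.0284 continue | (k=3,j=1): S=122.7837, (K−S)⁺=0.0000, hold=4.6919 ⇒ V=4.6919 continue | (k=3,j=2): S=161.2535, (K−S)⁺=0.0000, hold=0.6395 ⇒ V=0.6395 continue | (k=3,j=3): S=211.7765, (K−S)⁺=0.0000, hold=0.0000 ⇒ V=0.0000 continue  boundary S*=-
step 2: (k=2,j=0): S=107.1412, (K−S)⁺=0.0000, hold=9.9797 ⇒ V=9.9797 continue | (k=2,j=1): S=140.7100, (K−S)⁺=0.0000, hold=2.5449 ⇒ V=2.5449 continue | (k=2,j=2): S=184.7964, (K−S)⁺=0.0000, hold=0.3022 ⇒ V=0.3022 continue  boundary S*=-
step 1: (k=1,j=0): S=122.7837, (K−S)⁺=0.0000, hold=6.0205 ⇒ V=6.0205 continue | (k=1,j=1): S=161.2535, (K−S)⁺=0.0000, hold=1.3574 ⇒ V=1.3574 continue  boundary S*=-
step 0: (k=0,j=0): S=140.7100, (K−S)⁺=0.0000, hold=3.5409 ⇒ V=3.5409 continue  boundary S*=-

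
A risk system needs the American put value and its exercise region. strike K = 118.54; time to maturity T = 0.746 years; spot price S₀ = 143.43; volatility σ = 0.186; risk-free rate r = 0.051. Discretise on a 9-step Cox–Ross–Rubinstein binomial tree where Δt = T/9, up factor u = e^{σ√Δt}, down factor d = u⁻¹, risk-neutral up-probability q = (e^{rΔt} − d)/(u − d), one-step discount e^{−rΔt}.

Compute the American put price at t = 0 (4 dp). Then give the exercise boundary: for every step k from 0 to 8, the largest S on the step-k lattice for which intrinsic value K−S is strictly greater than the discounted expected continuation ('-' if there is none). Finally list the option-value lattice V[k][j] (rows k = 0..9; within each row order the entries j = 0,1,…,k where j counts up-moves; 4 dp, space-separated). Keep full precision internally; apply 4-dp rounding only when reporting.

params: Δt=0.08289 u=1.05501 d=0.94786 q=0.52615 e^(-rΔt)=0.99578
t_9 payoffs: 29.9610 19.9474 8.8020 0.0000 0.0000 0.0000 0.0000 0.0000 0.0000 0.0000
t_8: node(8,0) S=93.4518 payoff=25.0882 vs cont=24.5882 → 25.0882 [stop]  node(8,1) S=104.0161 payoff=14.5239 vs cont=14.0238 → 14.5239 [stop]  node(8,2) S=115.7747 payoff=2.7653 vs cont=4.1532 → 4.1532 [wait]  node(8,3) S=128.8626 payoff=0.0000 vs cont=0.0000 → 0.0000 [wait]  node(8,4) S=143.4300 payoff=0.0000 vs cont=0.0000 → 0.0000 [wait]  node(8,5) S=159.6442 payoff=0.0000 vs cont=0.0000 → 0.0000 [wait]  node(8,6) S=177.6913 payoff=0.0000 vs cont=0.0000 → 0.0000 [wait]  node(8,7) S=197.7786 payoff=0.0000 vs cont=0.0000 → 0.0000 [wait]  node(8,8) S=220.1367 payoff=0.0000 vs cont=0.0000 → 0.0000 [wait]  ⇒ S*(8)=104.0161
t_7: node(7,0) S=98.5926 payoff=19.9474 vs cont=19.4474 → 19.9474 [stop]  node(7,1) S=109.7380 payoff=8.8020 vs cont=9.0291 → 9.0291 [wait]  node(7,2) S=122.1435 payoff=0.0000 vs cont=1.9597 → 1.9597 [wait]  node(7,3) S=135.9513 payoff=0.0000 vs cont=0.0000 → 0.0000 [wait]  node(7,4) S=151.3201 payoff=0.0000 vs cont=0.0000 → 0.0000 [wait]  node(7,5) S=168.4262 payoff=0.0000 vs cont=0.0000 → 0.0000 [wait]  node(7,6) S=187.4661 payoff=0.0000 vs cont=0.0000 → 0.0000 [wait]  node(7,7) S=208.6584 payoff=0.0000 vs cont=0.0000 → 0.0000 [wait]  ⇒ S*(7)=98.5926
t_6: node(6,0) S=104.0161 payoff=14.5239 vs cont=14.1428 → 14.5239 [stop]  node(6,1) S=115.7747 payoff=2.7653 vs cont=5.2871 → 5.2871 [wait]  node(6,2) S=128.8626 payoff=0.0000 vs cont=0.9247 → 0.9247 [wait]  node(6,3) S=143.4300 payoff=0.0000 vs cont=0.0000 → 0.0000 [wait]  node(6,4) S=159.6442 payoff=0.0000 vs cont=0.0000 → 0.0000 [wait]  node(6,5) S=177.6913 payoff=0.0000 vs cont=0.0000 → 0.0000 [wait]  node(6,6) S=197.7786 payoff=0.0000 vs cont=0.0000 → 0.0000 [wait]  ⇒ S*(6)=104.0161
t_5: node(5,0) S=109.7380 payoff=8.8020 vs cont=9.6232 → 9.6232 [wait]  node(5,1) S=122.1435 payoff=0.0000 vs cont=2.9792 → 2.9792 [wait]  node(5,2) S=135.9513 payoff=0.0000 vs cont=0.4363 → 0.4363 [wait]  node(5,3) S=151.3201 payoff=0.0000 vs cont=0.0000 → 0.0000 [wait]  node(5,4) S=168.4262 payoff=0.0000 vs cont=0.0000 → 0.0000 [wait]  node(5,5) S=187.4661 payoff=0.0000 vs cont=0.0000 → 0.0000 [wait]  ⇒ S*(5)=-
t_4: node(4,0) S=115.7747 payoff=2.7653 vs cont=6.1016 → 6.1016 [wait]  node(4,1) S=128.8626 payoff=0.0000 vs cont=1.6343 → 1.6343 [wait]  node(4,2) S=143.4300 payoff=0.0000 vs cont=0.2059 → 0.2059 [wait]  node(4,3) S=159.6442 payoff=0.0000 vs cont=0.0000 → 0.0000 [wait]  node(4,4) S=177.6913 payoff=0.0000 vs cont=0.0000 → 0.0000 [wait]  ⇒ S*(4)=-
t_3: node(3,0) S=122.1435 payoff=0.0000 vs cont=3.7353 → 3.7353 [wait]  node(3,1) S=135.9513 payoff=0.0000 vs cont=0.8790 → 0.8790 [wait]  node(3,2) S=151.3201 payoff=0.0000 vs cont=0.0971 → 0.0971 [wait]  node(3,3) S=168.4262 payoff=0.0000 vs cont=0.0000 → 0.0000 [wait]  ⇒ S*(3)=-
t_2: node(2,0) S=128.8626 payoff=0.0000 vs cont=2.2231 → 2.2231 [wait]  node(2,1) S=143.4300 payoff=0.0000 vs cont=0.4657 → 0.4657 [wait]  node(2,2) S=159.6442 payoff=0.0000 vs cont=0.0458 → 0.0458 [wait]  ⇒ S*(2)=-
t_1: node(1,0) S=135.9513 payoff=0.0000 vs cont=1.2929 → 1.2929 [wait]  node(1,1) S=151.3201 payoff=0.0000 vs cont=0.2437 → 0.2437 [wait]  ⇒ S*(1)=-
t_0: node(0,0) S=143.4300 payoff=0.0000 vs cont=0.7378 → 0.7378 [wait]  ⇒ S*(0)=-

price = 0.7378
boundary = - - - - - - 104.0161 98.5926 104.0161
tree:
0.7378
1.2929 0.2437
2.2231 0.4657 0.0458
3.7353 0.8790 0.0971 0.0000
6.1016 1.6343 0.2059 0.0000 0.0000
9.6232 2.9792 0.4363 0.0000 0.0000 0.0000
14.5239 5.2871 0.9247 0.0000 0.0000 0.0000 0.0000
19.9474 9.0291 1.9597 0.0000 0.0000 0.0000 0.0000 0.0000
25.0882 14.5239 4.1532 0.0000 0.0000 0.0000 0.0000 0.0000 0.0000
29.9610 19.9474 8.8020 0.0000 0.0000 0.0000 0.0000 0.0000 0.0000 0.0000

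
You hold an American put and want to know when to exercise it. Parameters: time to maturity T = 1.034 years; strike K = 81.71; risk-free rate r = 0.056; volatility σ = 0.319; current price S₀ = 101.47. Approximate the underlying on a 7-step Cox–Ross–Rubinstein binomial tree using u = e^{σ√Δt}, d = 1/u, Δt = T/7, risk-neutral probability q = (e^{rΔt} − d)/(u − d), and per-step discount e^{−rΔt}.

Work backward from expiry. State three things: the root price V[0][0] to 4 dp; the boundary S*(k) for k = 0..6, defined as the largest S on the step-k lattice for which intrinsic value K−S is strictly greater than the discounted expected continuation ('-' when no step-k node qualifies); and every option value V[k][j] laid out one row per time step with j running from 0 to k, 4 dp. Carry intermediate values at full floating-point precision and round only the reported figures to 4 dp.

Δt=0.14771, u=1.13044, d=0.88461, q=0.50318, disc=e^(-rΔt)=0.99176
k=7 terminal: V=max(K-S,0) → 38.6954 26.7422 11.4675 0.0000 0.0000 0.0000 0.0000 0.0000
k=6: j=0 S=48.6253 intr=33.0847 cont=32.4116 V=33.0847[EX]; j=1 S=62.1375 intr=19.5725 cont=18.8993 V=19.5725[EX]; j=2 S=79.4046 intr=2.3054 cont=5.6504 V=5.6504[hold]; j=3 S=101.4700 intr=0.0000 cont=0.0000 V=0.0000[hold]; j=4 S=129.6670 intr=0.0000 cont=0.0000 V=0.0000[hold]; j=5 S=165.6995 intr=0.0000 cont=0.0000 V=0.0000[hold]; j=6 S=211.7450 intr=0.0000 cont=0.0000 V=0.0000[hold]  S*(6)=62.1375
k=5: j=0 S=54.9678 intr=26.7422 cont=26.0691 V=26.7422[EX]; j=1 S=70.2425 intr=11.4675 cont=12.4637 V=12.4637[hold]; j=2 S=89.7618 intr=0.0000 cont=2.7841 V=2.7841[hold]; j=3 S=114.7053 intr=0.0000 cont=0.0000 V=0.0000[hold]; j=4 S=146.5802 intr=0.0000 cont=0.0000 V=0.0000[hold]; j=5 S=187.3127 intr=0.0000 cont=0.0000 V=0.0000[hold]  S*(5)=54.9678
k=4: j=0 S=62.1375 intr=19.5725 cont=19.3965 V=19.5725[EX]; j=1 S=79.4046 intr=2.3054 cont=7.5306 V=7.5306[hold]; j=2 S=101.4700 intr=0.0000 cont=1.3718 V=1.3718[hold]; j=3 S=129.6670 intr=0.0000 cont=0.0000 V=0.0000[hold]; j=4 S=165.6995 intr=0.0000 cont=0.0000 V=0.0000[hold]  S*(4)=62.1375
k=3: j=0 S=70.2425 intr=11.4675 cont=13.4019 V=13.4019[hold]; j=1 S=89.7618 intr=0.0000 cont=4.3951 V=4.3951[hold]; j=2 S=114.7053 intr=0.0000 cont=0.6759 V=0.6759[hold]; j=3 S=146.5802 intr=0.0000 cont=0.0000 V=0.0000[hold]  S*(3)=-
k=2: j=0 S=79.4046 intr=2.3054 cont=8.7968 V=8.7968[hold]; j=1 S=101.4700 intr=0.0000 cont=2.5029 V=2.5029[hold]; j=2 S=129.6670 intr=0.0000 cont=0.3331 V=0.3331[hold]  S*(2)=-
k=1: j=0 S=89.7618 intr=0.0000 cont=5.5835 V=5.5835[hold]; j=1 S=114.7053 intr=0.0000 cont=1.3995 V=1.3995[hold]  S*(1)=-
k=0: j=0 S=101.4700 intr=0.0000 cont=3.4495 V=3.4495[hold]  S*(0)=-

price = 3.4495
boundary = - - - - 62.1375 54.9678 62.1375
tree:
3.4495
5.5835 1.3995
8.7968 2.5029 0.3331
13.4019 4.3951 0.6759 0.0000
19.5725 7.5306 1.3718 0.0000 0.0000
26.7422 12.4637 2.7841 0.0000 0.0000 0.0000
33.0847 19.5725 5.6504 0.0000 0.0000 0.0000 0.0000
38.6954 26.7422 11.4675 0.0000 0.0000 0.0000 0.0000 0.0000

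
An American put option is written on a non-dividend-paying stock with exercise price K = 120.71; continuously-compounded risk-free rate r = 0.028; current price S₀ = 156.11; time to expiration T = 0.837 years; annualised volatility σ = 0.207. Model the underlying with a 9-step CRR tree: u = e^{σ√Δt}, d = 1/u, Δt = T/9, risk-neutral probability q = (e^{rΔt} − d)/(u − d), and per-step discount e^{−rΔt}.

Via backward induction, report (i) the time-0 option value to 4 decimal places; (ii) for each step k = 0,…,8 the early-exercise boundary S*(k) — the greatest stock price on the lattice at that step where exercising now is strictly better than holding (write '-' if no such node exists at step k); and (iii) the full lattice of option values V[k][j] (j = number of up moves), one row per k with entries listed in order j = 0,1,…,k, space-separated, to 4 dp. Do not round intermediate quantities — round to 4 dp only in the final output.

Δt=0.09300, u=1.06516, d=0.93882, q=0.50486, disc=e^(-rΔt)=0.99740
k=9 terminal: V=max(K-S,0) → 32.2613 20.3589 6.8547 0.0000 0.0000 0.0000 0.0000 0.0000 0.0000 0.0000
k=8: j=0 S=94.2121 intr=26.4979 cont=26.1840 V=26.4979[EX]; j=1 S=106.8902 intr=13.8198 cont=13.5059 V=13.8198[EX]; j=2 S=121.2743 intr=0.0000 cont=3.3852 V=3.3852[hold]; j=3 S=137.5941 intr=0.0000 cont=0.0000 V=0.0000[hold]; j=4 S=156.1100 intr=0.0000 cont=0.0000 V=0.0000[hold]; j=5 S=177.1176 intr=0.0000 cont=0.0000 V=0.0000[hold]; j=6 S=200.9522 intr=0.0000 cont=0.0000 V=0.0000[hold]; j=7 S=227.9942 intr=0.0000 cont=0.0000 V=0.0000[hold]; j=8 S=258.6751 intr=0.0000 cont=0.0000 V=0.0000[hold]  S*(8)=106.8902
k=7: j=0 S=100.3511 intr=20.3589 cont=20.0450 V=20.3589[EX]; j=1 S=113.8553 intr=6.8547 cont=8.5295 V=8.5295[hold]; j=2 S=129.1767 intr=0.0000 cont=1.6718 V=1.6718[hold]; j=3 S=146.5599 intr=0.0000 cont=0.0000 V=0.0000[hold]; j=4 S=166.2824 intr=0.0000 cont=0.0000 V=0.0000[hold]; j=5 S=188.6589 intr=0.0000 cont=0.0000 V=0.0000[hold]; j=6 S=214.0465 intr=0.0000 cont=0.0000 V=0.0000[hold]; j=7 S=242.8506 intr=0.0000 cont=0.0000 V=0.0000[hold]  S*(7)=100.3511
k=6: j=0 S=106.8902 intr=13.8198 cont=14.3493 V=14.3493[hold]; j=1 S=121.2743 intr=0.0000 cont=5.0541 V=5.0541[hold]; j=2 S=137.5941 intr=0.0000 cont=0.8256 V=0.8256[hold]; j=3 S=156.1100 intr=0.0000 cont=0.0000 V=0.0000[hold]; j=4 S=177.1176 intr=0.0000 cont=0.0000 V=0.0000[hold]; j=5 S=200.9522 intr=0.0000 cont=0.0000 V=0.0000[hold]; j=6 S=227.9942 intr=0.0000 cont=0.0000 V=0.0000[hold]  S*(6)=-
k=5: j=0 S=113.8553 intr=6.8547 cont=9.6314 V=9.6314[hold]; j=1 S=129.1767 intr=0.0000 cont=2.9117 V=2.9117[hold]; j=2 S=146.5599 intr=0.0000 cont=0.4077 V=0.4077[hold]; j=3 S=166.2824 intr=0.0000 cont=0.0000 V=0.0000[hold]; j=4 S=188.6589 intr=0.0000 cont=0.0000 V=0.0000[hold]; j=5 S=214.0465 intr=0.0000 cont=0.0000 V=0.0000[hold]  S*(5)=-
k=4: j=0 S=121.2743 intr=0.0000 cont=6.2227 V=6.2227[hold]; j=1 S=137.5941 intr=0.0000 cont=1.6433 V=1.6433[hold]; j=2 S=156.1100 intr=0.0000 cont=0.2014 V=0.2014[hold]; j=3 S=177.1176 intr=0.0000 cont=0.0000 V=0.0000[hold]; j=4 S=200.9522 intr=0.0000 cont=0.0000 V=0.0000[hold]  S*(4)=-
k=3: j=0 S=129.1767 intr=0.0000 cont=3.9005 V=3.9005[hold]; j=1 S=146.5599 intr=0.0000 cont=0.9129 V=0.9129[hold]; j=2 S=166.2824 intr=0.0000 cont=0.0994 V=0.0994[hold]; j=3 S=188.6589 intr=0.0000 cont=0.0000 V=0.0000[hold]  S*(3)=-
k=2: j=0 S=137.5941 intr=0.0000 cont=2.3860 V=2.3860[hold]; j=1 S=156.1100 intr=0.0000 cont=0.5009 V=0.5009[hold]; j=2 S=177.1176 intr=0.0000 cont=0.0491 V=0.0491[hold]  S*(2)=-
k=1: j=0 S=146.5599 intr=0.0000 cont=1.4306 V=1.4306[hold]; j=1 S=166.2824 intr=0.0000 cont=0.2721 V=0.2721[hold]  S*(1)=-
k=0: j=0 S=156.1100 intr=0.0000 cont=0.8435 V=0.8435[hold]  S*(0)=-

price = 0.8435
boundary = - - - - - - - 100.3511 106.8902
tree:
0.8435
1.4306 0.2721
2.3860 0.5009 0.0491
3.9005 0.9129 0.0994 0.0000
6.2227 1.6433 0.2014 0.0000 0.0000
9.6314 2.9117 0.4077 0.0000 0.0000 0.0000
14.3493 5.0541 0.8256 0.0000 0.0000 0.0000 0.0000
20.3589 8.5295 1.6718 0.0000 0.0000 0.0000 0.0000 0.0000
26.4979 13.8198 3.3852 0.0000 0.0000 0.0000 0.0000 0.0000 0.0000
32.2613 20.3589 6.8547 0.0000 0.0000 0.0000 0.0000 0.0000 0.0000 0.0000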